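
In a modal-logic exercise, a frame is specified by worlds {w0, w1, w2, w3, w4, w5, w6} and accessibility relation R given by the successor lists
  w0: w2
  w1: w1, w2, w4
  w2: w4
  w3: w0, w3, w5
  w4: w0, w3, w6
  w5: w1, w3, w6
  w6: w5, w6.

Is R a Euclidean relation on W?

Euclidean: no — w1 R w4 and w1 R w2, but not w4 R w2.

No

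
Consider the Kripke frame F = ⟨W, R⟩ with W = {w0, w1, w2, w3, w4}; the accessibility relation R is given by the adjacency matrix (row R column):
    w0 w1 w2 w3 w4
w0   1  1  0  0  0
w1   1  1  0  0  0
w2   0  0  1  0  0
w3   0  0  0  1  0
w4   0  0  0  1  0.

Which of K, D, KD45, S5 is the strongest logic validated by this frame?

KD45

Serial (axiom D): yes — every world has a successor (e.g. w0 R w0).
Euclidean (axiom 5): yes — any two successors of a common world are R-related.
Transitive (axiom 4): yes — every two-step R-path is closed by a direct edge.
Reflexive (axiom T): no — w4 is not related to itself.
So F validates K, D, KD45; S5 would additionally require R to be reflexive. The strongest is KD45.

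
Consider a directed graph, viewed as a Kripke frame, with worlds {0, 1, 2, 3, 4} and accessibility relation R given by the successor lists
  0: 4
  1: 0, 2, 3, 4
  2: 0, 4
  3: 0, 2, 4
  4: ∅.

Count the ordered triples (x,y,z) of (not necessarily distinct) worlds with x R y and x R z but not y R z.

20

Enumerating: (0,4,4), (1,0,0), (1,0,2), (1,0,3), (1,2,2), (1,2,3), (1,3,3), (1,4,0), (1,4,2), (1,4,3), (1,4,4), (2,0,0), … and 8 more.
Total: 20.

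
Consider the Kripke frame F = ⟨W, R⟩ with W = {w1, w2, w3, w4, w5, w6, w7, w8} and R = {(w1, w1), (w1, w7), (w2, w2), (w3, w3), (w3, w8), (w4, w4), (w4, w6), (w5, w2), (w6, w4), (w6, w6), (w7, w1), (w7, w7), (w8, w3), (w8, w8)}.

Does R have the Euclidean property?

Euclidean: yes — any two successors of a common world are R-related.

Yes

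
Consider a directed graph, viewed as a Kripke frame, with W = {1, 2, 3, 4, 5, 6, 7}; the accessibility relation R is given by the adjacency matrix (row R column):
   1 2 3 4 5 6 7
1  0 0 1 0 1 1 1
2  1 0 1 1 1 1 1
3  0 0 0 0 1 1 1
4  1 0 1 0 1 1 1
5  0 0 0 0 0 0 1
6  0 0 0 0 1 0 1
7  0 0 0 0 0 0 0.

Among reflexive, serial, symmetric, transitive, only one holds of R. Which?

transitive

Reflexive: no — 1 is not related to itself.
Serial: no — 7 has no R-successor.
Symmetric: no — 1 R 3 but not 3 R 1.
Transitive: yes — every two-step R-path is closed by a direct edge.
Only transitive holds.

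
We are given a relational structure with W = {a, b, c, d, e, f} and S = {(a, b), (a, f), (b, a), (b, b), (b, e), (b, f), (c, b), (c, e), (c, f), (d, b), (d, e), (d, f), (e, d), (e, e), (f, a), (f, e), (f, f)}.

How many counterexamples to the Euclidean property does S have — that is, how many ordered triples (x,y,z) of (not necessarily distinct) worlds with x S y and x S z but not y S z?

Enumerating: (a,f,b), (b,a,a), (b,a,e), (b,e,a), (b,e,b), (b,e,f), (b,f,b), (c,e,b), (c,e,f), (c,f,b), (d,e,b), (d,e,f), (d,f,b), (e,d,d), (f,a,a), (f,a,e), (f,e,a), (f,e,f).

18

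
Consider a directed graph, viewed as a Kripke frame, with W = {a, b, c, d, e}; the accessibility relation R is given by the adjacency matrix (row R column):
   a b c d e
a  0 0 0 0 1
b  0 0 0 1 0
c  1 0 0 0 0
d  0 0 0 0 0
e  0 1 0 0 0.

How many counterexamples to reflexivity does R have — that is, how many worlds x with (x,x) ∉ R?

Enumerating: a, b, c, d, e.

5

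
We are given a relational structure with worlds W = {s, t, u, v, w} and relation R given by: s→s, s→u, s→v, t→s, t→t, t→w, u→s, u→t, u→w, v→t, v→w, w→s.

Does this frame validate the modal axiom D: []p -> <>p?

Yes

The schema D characterises exactly the serial frames.
Serial: yes — every world has a successor (e.g. s R s).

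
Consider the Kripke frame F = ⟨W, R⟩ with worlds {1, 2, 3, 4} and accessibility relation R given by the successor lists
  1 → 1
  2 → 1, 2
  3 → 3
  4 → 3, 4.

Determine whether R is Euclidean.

Euclidean: no — 2 R 1 and 2 R 2, but not 1 R 2.

No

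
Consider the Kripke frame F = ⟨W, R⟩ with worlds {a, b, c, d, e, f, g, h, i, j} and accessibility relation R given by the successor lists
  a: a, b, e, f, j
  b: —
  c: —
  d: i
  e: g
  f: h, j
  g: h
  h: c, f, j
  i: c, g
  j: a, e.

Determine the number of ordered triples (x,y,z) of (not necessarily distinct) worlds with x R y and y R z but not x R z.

Enumerating: (a,e,g), (a,f,h), (d,i,c), (d,i,g), (e,g,h), (f,h,c), (f,h,f), (f,j,a), (f,j,e), (g,h,c), (g,h,f), (g,h,j), … and 8 more.
Total: 20.

20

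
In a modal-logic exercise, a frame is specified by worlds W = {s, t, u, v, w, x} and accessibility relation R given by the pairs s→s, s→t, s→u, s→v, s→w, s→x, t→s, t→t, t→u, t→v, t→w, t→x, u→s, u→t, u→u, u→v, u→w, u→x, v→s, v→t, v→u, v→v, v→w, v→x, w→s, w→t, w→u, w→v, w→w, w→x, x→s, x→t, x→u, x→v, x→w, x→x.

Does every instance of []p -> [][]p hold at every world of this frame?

Axiom 4 corresponds to the accessibility relation being transitive.
Transitive: yes — every two-step R-path is closed by a direct edge.

Yes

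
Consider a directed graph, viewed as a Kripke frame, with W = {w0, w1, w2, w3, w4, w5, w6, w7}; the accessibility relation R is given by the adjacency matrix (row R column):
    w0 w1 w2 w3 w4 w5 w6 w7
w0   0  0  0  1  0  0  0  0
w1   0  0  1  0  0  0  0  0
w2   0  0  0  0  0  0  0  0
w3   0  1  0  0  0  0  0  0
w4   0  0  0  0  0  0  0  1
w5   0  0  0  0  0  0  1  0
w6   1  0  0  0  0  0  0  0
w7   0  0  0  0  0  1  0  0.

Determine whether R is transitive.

No

Transitive: no — w0 R w3 and w3 R w1, but not w0 R w1.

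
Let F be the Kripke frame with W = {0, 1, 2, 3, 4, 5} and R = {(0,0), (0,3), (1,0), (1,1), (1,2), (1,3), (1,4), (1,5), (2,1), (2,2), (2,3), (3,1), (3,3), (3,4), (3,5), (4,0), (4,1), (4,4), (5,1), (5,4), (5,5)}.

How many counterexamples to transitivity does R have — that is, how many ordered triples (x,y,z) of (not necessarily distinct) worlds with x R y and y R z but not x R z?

Enumerating: (0,3,1), (0,3,4), (0,3,5), (2,1,0), (2,1,4), (2,1,5), (2,3,4), (2,3,5), (3,1,0), (3,1,2), (3,4,0), (4,0,3), … and 7 more.
Total: 19.

19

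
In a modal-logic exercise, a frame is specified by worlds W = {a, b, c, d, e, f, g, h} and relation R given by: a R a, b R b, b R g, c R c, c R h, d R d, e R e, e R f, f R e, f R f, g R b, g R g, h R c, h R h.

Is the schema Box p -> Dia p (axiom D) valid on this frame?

Yes

Axiom D corresponds to the accessibility relation being serial.
Serial: yes — every world has a successor (e.g. a R a).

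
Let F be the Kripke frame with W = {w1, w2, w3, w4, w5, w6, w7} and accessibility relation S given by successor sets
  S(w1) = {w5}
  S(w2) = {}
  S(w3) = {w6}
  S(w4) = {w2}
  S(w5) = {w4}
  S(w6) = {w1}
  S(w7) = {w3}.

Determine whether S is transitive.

Transitive: no — w1 S w5 and w5 S w4, but not w1 S w4.

No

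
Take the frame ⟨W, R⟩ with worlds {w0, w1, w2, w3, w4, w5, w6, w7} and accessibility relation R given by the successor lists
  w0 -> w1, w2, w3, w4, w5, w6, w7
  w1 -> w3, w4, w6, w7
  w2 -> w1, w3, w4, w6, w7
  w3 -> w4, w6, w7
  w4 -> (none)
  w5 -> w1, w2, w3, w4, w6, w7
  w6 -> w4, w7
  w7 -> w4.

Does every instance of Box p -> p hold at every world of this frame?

No

Axiom T corresponds to the accessibility relation being reflexive.
Reflexive: no — w0 is not related to itself.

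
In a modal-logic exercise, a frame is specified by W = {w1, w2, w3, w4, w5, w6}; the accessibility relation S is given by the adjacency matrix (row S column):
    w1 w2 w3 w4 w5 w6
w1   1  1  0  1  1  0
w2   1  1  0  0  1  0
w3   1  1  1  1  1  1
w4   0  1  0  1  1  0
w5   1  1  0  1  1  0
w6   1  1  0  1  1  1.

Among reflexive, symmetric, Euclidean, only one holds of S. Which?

Reflexive: yes — every world is S-related to itself.
Symmetric: no — w1 S w4 but not w4 S w1.
Euclidean: no — w1 S w2 and w1 S w4, but not w2 S w4.
Only reflexive holds.

reflexive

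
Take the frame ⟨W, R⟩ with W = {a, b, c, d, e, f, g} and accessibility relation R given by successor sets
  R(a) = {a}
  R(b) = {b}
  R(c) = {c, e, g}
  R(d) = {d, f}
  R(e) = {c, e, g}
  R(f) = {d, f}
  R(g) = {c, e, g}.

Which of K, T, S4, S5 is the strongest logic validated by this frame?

Reflexive (axiom T): yes — every world is R-related to itself.
Transitive (axiom 4): yes — every two-step R-path is closed by a direct edge.
Euclidean (axiom 5): yes — any two successors of a common world are R-related.
So F validates K, T, S4, S5. The strongest is S5.

S5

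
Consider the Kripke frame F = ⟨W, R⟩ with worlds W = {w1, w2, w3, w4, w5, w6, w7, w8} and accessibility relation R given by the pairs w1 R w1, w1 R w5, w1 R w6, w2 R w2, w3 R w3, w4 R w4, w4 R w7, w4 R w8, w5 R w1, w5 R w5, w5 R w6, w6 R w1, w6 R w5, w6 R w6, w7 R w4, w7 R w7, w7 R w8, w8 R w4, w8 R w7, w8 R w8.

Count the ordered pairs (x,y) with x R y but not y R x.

0

R is symmetric; there are no such tuples.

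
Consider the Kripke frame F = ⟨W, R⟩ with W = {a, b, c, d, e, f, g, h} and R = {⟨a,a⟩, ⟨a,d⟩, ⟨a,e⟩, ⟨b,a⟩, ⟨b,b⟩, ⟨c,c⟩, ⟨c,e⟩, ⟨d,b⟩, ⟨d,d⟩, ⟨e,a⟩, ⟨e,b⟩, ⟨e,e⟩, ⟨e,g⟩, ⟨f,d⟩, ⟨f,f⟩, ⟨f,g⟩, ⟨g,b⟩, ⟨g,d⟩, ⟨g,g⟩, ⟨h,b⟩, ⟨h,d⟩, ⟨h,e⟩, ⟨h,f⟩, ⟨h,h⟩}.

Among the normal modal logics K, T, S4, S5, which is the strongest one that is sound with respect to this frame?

Reflexive (axiom T): yes — every world is R-related to itself.
Transitive (axiom 4): no — a R d and d R b, but not a R b.
Euclidean (axiom 5): no — a R d and a R e, but not d R e.
So F validates K, T; S4 would additionally require R to be transitive. The strongest is T.

T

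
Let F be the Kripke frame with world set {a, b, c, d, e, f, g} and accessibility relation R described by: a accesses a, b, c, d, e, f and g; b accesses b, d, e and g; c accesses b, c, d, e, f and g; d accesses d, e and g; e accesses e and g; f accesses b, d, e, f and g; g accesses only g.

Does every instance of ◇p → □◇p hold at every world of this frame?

The schema 5 characterises exactly the Euclidean frames.
Euclidean: no — a R b and a R c, but not b R c.

No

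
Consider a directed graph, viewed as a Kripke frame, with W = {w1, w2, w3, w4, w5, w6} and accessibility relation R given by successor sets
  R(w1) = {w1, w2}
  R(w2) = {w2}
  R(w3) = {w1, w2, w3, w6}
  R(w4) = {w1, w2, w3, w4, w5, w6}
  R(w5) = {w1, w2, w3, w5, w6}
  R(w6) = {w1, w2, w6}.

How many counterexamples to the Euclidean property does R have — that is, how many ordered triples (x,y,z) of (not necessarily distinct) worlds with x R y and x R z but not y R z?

Enumerating: (w1,w2,w1), (w3,w1,w3), (w3,w1,w6), (w3,w2,w1), (w3,w2,w3), (w3,w2,w6), (w3,w6,w3), (w4,w1,w3), (w4,w1,w4), (w4,w1,w5), (w4,w1,w6), (w4,w2,w1), … and 23 more.
Total: 35.

35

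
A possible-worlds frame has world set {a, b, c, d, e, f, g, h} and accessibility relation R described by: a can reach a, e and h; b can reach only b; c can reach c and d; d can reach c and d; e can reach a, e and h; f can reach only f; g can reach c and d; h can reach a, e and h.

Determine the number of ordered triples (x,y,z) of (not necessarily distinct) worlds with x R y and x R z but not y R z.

0

R is Euclidean; there are no such tuples.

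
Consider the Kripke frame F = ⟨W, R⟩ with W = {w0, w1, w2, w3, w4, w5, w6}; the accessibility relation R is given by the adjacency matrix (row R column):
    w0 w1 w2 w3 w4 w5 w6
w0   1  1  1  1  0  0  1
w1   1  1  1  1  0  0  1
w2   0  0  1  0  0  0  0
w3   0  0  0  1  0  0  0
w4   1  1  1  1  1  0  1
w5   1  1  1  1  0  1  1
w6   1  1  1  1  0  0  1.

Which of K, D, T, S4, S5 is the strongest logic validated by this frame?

S4

Serial (axiom D): yes — every world has a successor (e.g. w0 R w0).
Reflexive (axiom T): yes — every world is R-related to itself.
Transitive (axiom 4): yes — every two-step R-path is closed by a direct edge.
Euclidean (axiom 5): no — w0 R w2 and w0 R w1, but not w2 R w1.
So F validates K, D, T, S4; S5 would additionally require R to be Euclidean. The strongest is S4.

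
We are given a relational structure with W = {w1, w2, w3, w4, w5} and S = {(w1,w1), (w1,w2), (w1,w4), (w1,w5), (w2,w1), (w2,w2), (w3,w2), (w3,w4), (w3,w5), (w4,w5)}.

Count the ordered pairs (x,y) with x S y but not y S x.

Enumerating: (w1,w4), (w1,w5), (w3,w2), (w3,w4), (w3,w5), (w4,w5).

6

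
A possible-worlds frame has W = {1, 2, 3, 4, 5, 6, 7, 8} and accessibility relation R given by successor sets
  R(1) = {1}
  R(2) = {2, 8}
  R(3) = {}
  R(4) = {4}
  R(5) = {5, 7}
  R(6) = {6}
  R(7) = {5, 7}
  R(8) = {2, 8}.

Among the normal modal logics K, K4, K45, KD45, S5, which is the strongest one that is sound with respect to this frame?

K45

Transitive (axiom 4): yes — every two-step R-path is closed by a direct edge.
Euclidean (axiom 5): yes — any two successors of a common world are R-related.
Serial (axiom D): no — 3 has no R-successor.
Reflexive (axiom T): no — 3 is not related to itself.
So F validates K, K4, K45; KD45 would additionally require R to be serial. The strongest is K45.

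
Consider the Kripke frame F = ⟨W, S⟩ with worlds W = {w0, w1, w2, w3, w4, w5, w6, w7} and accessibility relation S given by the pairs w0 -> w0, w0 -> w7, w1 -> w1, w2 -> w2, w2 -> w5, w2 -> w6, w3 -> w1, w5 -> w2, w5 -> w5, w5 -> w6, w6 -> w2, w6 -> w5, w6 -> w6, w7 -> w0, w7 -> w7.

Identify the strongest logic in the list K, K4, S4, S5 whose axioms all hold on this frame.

K4

Transitive (axiom 4): yes — every two-step S-path is closed by a direct edge.
Reflexive (axiom T): no — w3 is not related to itself.
Euclidean (axiom 5): yes — any two successors of a common world are S-related.
So F validates K, K4; S4 would additionally require S to be reflexive. The strongest is K4.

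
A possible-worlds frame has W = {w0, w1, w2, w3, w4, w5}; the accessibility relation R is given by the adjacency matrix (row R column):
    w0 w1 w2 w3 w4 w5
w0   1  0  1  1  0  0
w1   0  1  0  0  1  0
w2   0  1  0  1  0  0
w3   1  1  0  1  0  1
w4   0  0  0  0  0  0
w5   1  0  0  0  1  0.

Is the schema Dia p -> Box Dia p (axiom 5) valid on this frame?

By correspondence theory, 5 is valid on a frame iff R is Euclidean.
Euclidean: no — w0 R w3 and w0 R w2, but not w3 R w2.

No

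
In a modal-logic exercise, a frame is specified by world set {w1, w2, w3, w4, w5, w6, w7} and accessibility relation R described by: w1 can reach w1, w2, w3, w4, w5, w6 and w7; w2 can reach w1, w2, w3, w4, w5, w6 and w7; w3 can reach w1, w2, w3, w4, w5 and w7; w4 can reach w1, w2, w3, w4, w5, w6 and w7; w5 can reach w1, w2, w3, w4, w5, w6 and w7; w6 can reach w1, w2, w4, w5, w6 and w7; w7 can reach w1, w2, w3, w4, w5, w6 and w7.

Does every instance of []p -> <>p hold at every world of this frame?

By correspondence theory, D is valid on a frame iff R is serial.
Serial: yes — every world has a successor (e.g. w1 R w1).

Yes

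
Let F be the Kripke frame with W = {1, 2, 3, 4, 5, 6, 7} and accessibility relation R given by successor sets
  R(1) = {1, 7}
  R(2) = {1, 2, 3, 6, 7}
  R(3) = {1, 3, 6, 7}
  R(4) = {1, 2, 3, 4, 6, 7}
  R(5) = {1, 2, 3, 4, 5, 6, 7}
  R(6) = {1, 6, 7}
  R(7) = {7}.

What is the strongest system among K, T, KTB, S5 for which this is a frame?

Reflexive (axiom T): yes — every world is R-related to itself.
Symmetric (axiom B): no — 1 R 7 but not 7 R 1.
Euclidean (axiom 5): no — 2 R 1 and 2 R 3, but not 1 R 3.
So F validates K, T; KTB would additionally require R to be symmetric. The strongest is T.

T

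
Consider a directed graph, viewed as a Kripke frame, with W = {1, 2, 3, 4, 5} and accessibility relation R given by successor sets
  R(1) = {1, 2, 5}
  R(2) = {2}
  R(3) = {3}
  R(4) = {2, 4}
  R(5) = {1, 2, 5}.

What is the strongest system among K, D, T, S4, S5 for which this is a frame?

S4

Serial (axiom D): yes — every world has a successor (e.g. 1 R 1).
Reflexive (axiom T): yes — every world is R-related to itself.
Transitive (axiom 4): yes — every two-step R-path is closed by a direct edge.
Euclidean (axiom 5): no — 1 R 2 and 1 R 5, but not 2 R 5.
So F validates K, D, T, S4; S5 would additionally require R to be Euclidean. The strongest is S4.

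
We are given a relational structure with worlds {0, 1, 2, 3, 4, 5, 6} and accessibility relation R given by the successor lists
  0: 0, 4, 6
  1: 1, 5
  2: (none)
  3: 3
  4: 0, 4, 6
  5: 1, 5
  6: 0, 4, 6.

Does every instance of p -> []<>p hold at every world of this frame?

By correspondence theory, B is valid on a frame iff R is symmetric.
Symmetric: yes — every pair in R has its reverse in R.

Yes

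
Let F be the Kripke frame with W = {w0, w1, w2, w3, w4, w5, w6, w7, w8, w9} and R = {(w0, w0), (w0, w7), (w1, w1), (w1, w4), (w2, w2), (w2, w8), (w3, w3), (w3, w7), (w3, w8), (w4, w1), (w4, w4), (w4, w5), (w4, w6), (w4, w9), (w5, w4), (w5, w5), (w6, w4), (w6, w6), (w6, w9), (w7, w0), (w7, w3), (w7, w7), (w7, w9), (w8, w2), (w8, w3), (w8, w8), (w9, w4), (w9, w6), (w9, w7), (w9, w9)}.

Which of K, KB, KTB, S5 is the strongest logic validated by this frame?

Symmetric (axiom B): yes — every pair in R has its reverse in R.
Reflexive (axiom T): yes — every world is R-related to itself.
Euclidean (axiom 5): no — w3 R w7 and w3 R w8, but not w7 R w8.
So F validates K, KB, KTB; S5 would additionally require R to be Euclidean. The strongest is KTB.

KTB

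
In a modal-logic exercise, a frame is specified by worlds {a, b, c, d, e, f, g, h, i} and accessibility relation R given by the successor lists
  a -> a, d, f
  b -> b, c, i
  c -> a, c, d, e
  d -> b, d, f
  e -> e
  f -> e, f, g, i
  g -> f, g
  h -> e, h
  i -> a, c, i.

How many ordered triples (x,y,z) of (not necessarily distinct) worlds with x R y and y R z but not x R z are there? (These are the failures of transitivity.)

Enumerating: (a,d,b), (a,f,e), (a,f,g), (a,f,i), (b,c,a), (b,c,d), (b,c,e), (b,i,a), (c,a,f), (c,d,b), (c,d,f), (d,b,c), … and 12 more.
Total: 24.

24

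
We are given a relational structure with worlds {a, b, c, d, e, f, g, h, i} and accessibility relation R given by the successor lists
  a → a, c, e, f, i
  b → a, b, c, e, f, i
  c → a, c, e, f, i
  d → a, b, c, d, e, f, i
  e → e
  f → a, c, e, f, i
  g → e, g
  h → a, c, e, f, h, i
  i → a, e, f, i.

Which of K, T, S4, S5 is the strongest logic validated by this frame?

T

Reflexive (axiom T): yes — every world is R-related to itself.
Transitive (axiom 4): no — i R a and a R c, but not i R c.
Euclidean (axiom 5): no — a R e and a R c, but not e R c.
So F validates K, T; S4 would additionally require R to be transitive. The strongest is T.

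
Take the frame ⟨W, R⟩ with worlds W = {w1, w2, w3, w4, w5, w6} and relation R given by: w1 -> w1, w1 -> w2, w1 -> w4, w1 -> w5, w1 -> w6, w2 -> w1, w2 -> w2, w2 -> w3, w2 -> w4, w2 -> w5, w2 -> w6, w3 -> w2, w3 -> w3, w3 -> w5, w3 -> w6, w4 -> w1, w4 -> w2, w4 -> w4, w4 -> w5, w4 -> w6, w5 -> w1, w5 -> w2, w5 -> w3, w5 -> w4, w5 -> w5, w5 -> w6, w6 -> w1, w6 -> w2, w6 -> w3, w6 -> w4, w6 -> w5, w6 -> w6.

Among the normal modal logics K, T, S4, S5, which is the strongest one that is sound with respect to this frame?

T

Reflexive (axiom T): yes — every world is R-related to itself.
Transitive (axiom 4): no — w1 R w2 and w2 R w3, but not w1 R w3.
Euclidean (axiom 5): no — w2 R w1 and w2 R w3, but not w1 R w3.
So F validates K, T; S4 would additionally require R to be transitive. The strongest is T.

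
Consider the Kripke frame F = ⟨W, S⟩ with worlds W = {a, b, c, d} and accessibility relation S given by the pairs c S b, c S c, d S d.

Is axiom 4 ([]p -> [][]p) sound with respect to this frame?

Axiom 4 corresponds to the accessibility relation being transitive.
Transitive: yes — every two-step S-path is closed by a direct edge.

Yes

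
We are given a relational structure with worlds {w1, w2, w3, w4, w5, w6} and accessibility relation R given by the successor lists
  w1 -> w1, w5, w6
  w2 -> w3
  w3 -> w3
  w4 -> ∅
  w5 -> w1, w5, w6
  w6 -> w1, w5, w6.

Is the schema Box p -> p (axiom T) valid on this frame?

By correspondence theory, T is valid on a frame iff R is reflexive.
Reflexive: no — w2 is not related to itself.

No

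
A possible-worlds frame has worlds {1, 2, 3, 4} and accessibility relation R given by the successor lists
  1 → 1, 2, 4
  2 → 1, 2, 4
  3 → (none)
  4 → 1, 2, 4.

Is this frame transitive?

Yes

Transitive: yes — every two-step R-path is closed by a direct edge.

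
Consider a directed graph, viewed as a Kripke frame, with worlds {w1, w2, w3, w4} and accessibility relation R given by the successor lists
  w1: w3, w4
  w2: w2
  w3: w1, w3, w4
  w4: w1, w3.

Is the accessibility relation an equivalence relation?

Reflexive: no — w1 is not related to itself.
Symmetric: yes — every pair in R has its reverse in R.
Transitive: no — w1 R w3 and w3 R w1, but not w1 R w1.
So R is not an equivalence relation.

No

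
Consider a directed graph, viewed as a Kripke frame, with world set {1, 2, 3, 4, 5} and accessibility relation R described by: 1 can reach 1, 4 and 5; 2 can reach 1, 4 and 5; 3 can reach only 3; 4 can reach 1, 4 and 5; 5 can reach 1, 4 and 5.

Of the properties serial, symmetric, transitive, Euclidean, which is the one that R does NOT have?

Serial: yes — every world has a successor (e.g. 1 R 1).
Symmetric: no — 2 R 1 but not 1 R 2.
Transitive: yes — every two-step R-path is closed by a direct edge.
Euclidean: yes — any two successors of a common world are R-related.
Only symmetric fails.

symmetric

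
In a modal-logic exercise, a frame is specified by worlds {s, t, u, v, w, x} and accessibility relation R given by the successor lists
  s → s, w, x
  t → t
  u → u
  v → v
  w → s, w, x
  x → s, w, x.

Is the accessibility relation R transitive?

Transitive: yes — every two-step R-path is closed by a direct edge.

Yes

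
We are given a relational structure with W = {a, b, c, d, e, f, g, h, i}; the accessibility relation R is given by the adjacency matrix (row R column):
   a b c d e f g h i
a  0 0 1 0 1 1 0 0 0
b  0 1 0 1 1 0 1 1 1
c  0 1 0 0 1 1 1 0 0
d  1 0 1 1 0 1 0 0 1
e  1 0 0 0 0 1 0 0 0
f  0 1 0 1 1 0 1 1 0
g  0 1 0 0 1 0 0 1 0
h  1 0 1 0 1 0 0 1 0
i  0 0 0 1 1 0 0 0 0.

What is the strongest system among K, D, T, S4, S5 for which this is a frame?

D

Serial (axiom D): yes — every world has a successor (e.g. a R c).
Reflexive (axiom T): no — a is not related to itself.
Transitive (axiom 4): no — a R c and c R b, but not a R b.
Euclidean (axiom 5): no — a R e and a R c, but not e R c.
So F validates K, D; T would additionally require R to be reflexive. The strongest is D.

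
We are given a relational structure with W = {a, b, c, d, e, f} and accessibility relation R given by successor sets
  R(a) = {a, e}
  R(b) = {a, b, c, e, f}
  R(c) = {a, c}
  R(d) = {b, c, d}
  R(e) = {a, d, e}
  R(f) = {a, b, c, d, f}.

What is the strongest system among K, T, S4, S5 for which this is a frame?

Reflexive (axiom T): yes — every world is R-related to itself.
Transitive (axiom 4): no — a R e and e R d, but not a R d.
Euclidean (axiom 5): no — b R a and b R c, but not a R c.
So F validates K, T; S4 would additionally require R to be transitive. The strongest is T.

T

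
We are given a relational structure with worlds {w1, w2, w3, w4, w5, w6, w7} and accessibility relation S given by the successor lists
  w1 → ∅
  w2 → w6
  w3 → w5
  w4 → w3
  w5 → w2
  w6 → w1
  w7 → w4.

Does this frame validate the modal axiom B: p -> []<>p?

No

Axiom B corresponds to the accessibility relation being symmetric.
Symmetric: no — w2 S w6 but not w6 S w2.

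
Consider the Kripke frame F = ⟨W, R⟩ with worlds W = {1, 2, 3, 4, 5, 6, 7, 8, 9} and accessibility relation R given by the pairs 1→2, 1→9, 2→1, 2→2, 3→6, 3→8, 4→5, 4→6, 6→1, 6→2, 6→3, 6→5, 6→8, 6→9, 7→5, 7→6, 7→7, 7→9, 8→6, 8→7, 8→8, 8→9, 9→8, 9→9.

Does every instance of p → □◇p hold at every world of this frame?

No

By correspondence theory, B is valid on a frame iff R is symmetric.
Symmetric: no — 1 R 9 but not 9 R 1.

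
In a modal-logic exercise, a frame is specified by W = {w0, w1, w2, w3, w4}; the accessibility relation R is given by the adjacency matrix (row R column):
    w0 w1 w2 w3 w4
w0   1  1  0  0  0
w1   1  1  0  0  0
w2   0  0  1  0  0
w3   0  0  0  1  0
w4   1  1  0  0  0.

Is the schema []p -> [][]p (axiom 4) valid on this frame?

Yes

By correspondence theory, 4 is valid on a frame iff R is transitive.
Transitive: yes — every two-step R-path is closed by a direct edge.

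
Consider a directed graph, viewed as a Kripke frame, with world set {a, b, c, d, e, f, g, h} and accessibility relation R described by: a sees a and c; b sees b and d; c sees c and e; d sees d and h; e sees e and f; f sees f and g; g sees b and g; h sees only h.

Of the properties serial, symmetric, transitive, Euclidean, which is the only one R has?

Serial: yes — every world has a successor (e.g. a R a).
Symmetric: no — a R c but not c R a.
Transitive: no — a R c and c R e, but not a R e.
Euclidean: no — a R c and a R a, but not c R a.
Only serial holds.

serial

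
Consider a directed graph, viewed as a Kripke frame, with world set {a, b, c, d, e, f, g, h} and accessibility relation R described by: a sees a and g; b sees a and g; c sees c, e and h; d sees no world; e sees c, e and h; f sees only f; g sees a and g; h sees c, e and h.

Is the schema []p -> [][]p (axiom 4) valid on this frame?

Yes

The schema 4 characterises exactly the transitive frames.
Transitive: yes — every two-step R-path is closed by a direct edge.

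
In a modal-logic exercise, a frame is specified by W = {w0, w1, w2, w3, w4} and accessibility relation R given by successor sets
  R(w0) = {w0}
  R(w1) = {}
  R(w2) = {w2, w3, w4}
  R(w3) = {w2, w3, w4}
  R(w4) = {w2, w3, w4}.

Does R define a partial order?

Reflexive: no — w1 is not related to itself.
Transitive: yes — every two-step R-path is closed by a direct edge.
Antisymmetric: no — w2 R w3 and w3 R w2 with w2 ≠ w3.
So R is not a partial order.

No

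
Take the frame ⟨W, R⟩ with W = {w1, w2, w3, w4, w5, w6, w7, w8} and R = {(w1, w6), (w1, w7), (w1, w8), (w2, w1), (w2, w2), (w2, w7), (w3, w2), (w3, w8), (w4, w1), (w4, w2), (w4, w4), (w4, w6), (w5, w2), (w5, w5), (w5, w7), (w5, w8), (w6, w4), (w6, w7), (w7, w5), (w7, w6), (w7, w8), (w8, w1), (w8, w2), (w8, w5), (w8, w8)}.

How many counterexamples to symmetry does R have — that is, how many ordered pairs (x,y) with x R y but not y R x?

11

Enumerating: (w1,w6), (w1,w7), (w2,w1), (w2,w7), (w3,w2), (w3,w8), (w4,w1), (w4,w2), (w5,w2), (w7,w8), (w8,w2).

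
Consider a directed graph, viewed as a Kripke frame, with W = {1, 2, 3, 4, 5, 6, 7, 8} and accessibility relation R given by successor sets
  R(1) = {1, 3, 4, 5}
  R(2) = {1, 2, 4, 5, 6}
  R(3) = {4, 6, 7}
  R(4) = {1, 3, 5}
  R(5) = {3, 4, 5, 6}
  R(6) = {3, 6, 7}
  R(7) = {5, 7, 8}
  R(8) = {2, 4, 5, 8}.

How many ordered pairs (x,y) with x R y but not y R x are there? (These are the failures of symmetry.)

Enumerating: (1,3), (1,5), (2,1), (2,4), (2,5), (2,6), (3,7), (5,3), (5,6), (6,7), (7,5), (7,8), (8,2), (8,4), (8,5).

15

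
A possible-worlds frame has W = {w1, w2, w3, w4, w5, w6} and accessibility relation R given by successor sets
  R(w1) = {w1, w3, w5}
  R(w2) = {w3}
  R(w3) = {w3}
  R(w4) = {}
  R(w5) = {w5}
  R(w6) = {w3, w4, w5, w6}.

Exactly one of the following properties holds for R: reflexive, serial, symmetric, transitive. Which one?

transitive

Reflexive: no — w2 is not related to itself.
Serial: no — w4 has no R-successor.
Symmetric: no — w1 R w3 but not w3 R w1.
Transitive: yes — every two-step R-path is closed by a direct edge.
Only transitive holds.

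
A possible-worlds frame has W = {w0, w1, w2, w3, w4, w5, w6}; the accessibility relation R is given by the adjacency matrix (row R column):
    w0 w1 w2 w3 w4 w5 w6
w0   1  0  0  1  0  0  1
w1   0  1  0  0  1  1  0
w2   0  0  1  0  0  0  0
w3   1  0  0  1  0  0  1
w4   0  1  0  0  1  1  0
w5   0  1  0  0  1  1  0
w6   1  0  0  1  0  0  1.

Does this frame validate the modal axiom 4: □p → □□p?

Yes

The schema 4 characterises exactly the transitive frames.
Transitive: yes — every two-step R-path is closed by a direct edge.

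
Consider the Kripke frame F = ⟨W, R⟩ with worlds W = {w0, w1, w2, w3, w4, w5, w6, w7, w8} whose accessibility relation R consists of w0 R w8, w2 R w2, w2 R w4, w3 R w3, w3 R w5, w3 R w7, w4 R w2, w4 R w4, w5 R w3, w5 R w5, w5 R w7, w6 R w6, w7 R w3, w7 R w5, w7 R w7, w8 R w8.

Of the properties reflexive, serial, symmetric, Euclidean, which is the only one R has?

Euclidean

Reflexive: no — w0 is not related to itself.
Serial: no — w1 has no R-successor.
Symmetric: no — w0 R w8 but not w8 R w0.
Euclidean: yes — any two successors of a common world are R-related.
Only Euclidean holds.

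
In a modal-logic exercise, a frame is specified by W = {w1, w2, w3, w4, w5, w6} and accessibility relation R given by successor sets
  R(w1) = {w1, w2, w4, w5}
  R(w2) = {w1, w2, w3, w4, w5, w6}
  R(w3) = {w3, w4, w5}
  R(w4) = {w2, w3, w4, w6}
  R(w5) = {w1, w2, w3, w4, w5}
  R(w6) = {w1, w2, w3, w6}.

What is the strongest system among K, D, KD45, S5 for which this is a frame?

Serial (axiom D): yes — every world has a successor (e.g. w1 R w1).
Euclidean (axiom 5): no — w1 R w4 and w1 R w5, but not w4 R w5.
Transitive (axiom 4): no — w1 R w2 and w2 R w3, but not w1 R w3.
Reflexive (axiom T): yes — every world is R-related to itself.
So F validates K, D; KD45 would additionally require R to be Euclidean and transitive. The strongest is D.

D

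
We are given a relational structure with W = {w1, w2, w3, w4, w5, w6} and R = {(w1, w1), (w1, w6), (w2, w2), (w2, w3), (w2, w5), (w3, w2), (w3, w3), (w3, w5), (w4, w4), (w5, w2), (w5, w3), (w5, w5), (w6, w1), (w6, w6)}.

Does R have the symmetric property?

Yes

Symmetric: yes — every pair in R has its reverse in R.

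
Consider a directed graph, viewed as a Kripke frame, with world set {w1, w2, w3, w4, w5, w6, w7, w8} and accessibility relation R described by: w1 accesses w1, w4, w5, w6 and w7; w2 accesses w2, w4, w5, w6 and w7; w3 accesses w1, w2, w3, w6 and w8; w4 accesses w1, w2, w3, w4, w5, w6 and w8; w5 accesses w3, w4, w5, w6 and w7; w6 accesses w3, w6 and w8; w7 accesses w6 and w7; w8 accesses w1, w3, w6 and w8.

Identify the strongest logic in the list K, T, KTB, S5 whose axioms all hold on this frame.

Reflexive (axiom T): yes — every world is R-related to itself.
Symmetric (axiom B): no — w1 R w5 but not w5 R w1.
Euclidean (axiom 5): no — w1 R w4 and w1 R w7, but not w4 R w7.
So F validates K, T; KTB would additionally require R to be symmetric. The strongest is T.

T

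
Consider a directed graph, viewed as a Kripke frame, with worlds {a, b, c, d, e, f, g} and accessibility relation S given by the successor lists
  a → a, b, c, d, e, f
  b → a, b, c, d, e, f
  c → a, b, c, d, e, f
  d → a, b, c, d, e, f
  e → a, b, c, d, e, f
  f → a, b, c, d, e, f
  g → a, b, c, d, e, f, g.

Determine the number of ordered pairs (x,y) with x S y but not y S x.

Enumerating: (g,a), (g,b), (g,c), (g,d), (g,e), (g,f).

6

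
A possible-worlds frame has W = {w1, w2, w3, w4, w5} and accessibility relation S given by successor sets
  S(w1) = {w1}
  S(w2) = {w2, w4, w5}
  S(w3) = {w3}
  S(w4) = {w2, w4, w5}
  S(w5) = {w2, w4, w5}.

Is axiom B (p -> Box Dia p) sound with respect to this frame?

By correspondence theory, B is valid on a frame iff S is symmetric.
Symmetric: yes — every pair in S has its reverse in S.

Yes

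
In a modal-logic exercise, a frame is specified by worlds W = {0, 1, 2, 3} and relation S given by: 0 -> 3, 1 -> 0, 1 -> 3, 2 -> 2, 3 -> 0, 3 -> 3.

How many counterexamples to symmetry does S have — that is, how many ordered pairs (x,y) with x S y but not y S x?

2

Enumerating: (1,0), (1,3).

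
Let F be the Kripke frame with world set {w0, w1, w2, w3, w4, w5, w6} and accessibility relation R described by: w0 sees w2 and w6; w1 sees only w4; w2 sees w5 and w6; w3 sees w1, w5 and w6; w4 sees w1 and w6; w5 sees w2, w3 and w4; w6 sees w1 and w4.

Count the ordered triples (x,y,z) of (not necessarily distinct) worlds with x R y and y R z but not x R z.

25

Enumerating: (w0,w2,w5), (w0,w6,w1), (w0,w6,w4), (w1,w4,w1), (w1,w4,w6), (w2,w5,w2), (w2,w5,w3), (w2,w5,w4), (w2,w6,w1), (w2,w6,w4), (w3,w1,w4), (w3,w5,w2), … and 13 more.
Total: 25.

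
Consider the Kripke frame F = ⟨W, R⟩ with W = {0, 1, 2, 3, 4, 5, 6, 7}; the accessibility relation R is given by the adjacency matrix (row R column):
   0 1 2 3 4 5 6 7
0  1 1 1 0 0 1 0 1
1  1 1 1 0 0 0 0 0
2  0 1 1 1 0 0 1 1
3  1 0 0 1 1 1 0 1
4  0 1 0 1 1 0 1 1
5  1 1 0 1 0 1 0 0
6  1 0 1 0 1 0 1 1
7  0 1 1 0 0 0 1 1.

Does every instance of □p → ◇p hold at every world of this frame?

Yes

By correspondence theory, D is valid on a frame iff R is serial.
Serial: yes — every world has a successor (e.g. 0 R 0).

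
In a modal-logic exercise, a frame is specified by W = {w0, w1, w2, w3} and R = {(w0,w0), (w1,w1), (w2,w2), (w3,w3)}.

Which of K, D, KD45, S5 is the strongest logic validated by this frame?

Serial (axiom D): yes — every world has a successor (e.g. w0 R w0).
Euclidean (axiom 5): yes — any two successors of a common world are R-related.
Transitive (axiom 4): yes — every two-step R-path is closed by a direct edge.
Reflexive (axiom T): yes — every world is R-related to itself.
So F validates K, D, KD45, S5. The strongest is S5.

S5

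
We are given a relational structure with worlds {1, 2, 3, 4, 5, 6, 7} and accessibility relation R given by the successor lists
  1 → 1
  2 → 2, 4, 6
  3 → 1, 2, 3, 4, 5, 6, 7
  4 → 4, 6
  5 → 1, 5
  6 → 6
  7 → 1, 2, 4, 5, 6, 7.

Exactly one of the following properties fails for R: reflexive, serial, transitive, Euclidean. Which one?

Euclidean

Reflexive: yes — every world is R-related to itself.
Serial: yes — every world has a successor (e.g. 1 R 1).
Transitive: yes — every two-step R-path is closed by a direct edge.
Euclidean: no — 2 R 6 and 2 R 4, but not 6 R 4.
Only Euclidean fails.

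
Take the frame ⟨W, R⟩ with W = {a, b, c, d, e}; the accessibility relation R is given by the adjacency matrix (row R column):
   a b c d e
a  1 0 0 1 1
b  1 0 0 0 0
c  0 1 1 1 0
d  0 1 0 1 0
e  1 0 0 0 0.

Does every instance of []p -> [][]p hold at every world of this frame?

By correspondence theory, 4 is valid on a frame iff R is transitive.
Transitive: no — a R d and d R b, but not a R b.

No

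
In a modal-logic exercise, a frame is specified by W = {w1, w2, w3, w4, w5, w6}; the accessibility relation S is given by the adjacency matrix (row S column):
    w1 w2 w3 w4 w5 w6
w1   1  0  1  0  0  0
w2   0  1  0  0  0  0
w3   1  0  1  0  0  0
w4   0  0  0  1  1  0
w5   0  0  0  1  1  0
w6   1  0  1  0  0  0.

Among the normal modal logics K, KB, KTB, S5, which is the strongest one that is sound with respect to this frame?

Symmetric (axiom B): no — w6 S w1 but not w1 S w6.
Reflexive (axiom T): no — w6 is not related to itself.
Euclidean (axiom 5): yes — any two successors of a common world are S-related.
So F validates K; KB would additionally require S to be symmetric. The strongest is K.

K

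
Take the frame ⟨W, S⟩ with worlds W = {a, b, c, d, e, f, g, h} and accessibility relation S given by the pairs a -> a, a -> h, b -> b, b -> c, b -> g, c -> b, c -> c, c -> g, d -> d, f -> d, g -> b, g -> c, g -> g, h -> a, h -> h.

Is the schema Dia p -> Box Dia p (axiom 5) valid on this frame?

Yes

The schema 5 characterises exactly the Euclidean frames.
Euclidean: yes — any two successors of a common world are S-related.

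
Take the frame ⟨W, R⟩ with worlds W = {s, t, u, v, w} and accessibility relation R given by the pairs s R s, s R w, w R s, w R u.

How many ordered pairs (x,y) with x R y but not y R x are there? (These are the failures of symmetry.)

Enumerating: (w,u).

1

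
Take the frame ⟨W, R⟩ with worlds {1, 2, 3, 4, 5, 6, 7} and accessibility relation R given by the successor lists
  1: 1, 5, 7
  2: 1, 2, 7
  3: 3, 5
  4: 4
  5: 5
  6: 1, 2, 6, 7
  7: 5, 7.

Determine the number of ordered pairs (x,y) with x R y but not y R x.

Enumerating: (1,5), (1,7), (2,1), (2,7), (3,5), (6,1), (6,2), (6,7), (7,5).

9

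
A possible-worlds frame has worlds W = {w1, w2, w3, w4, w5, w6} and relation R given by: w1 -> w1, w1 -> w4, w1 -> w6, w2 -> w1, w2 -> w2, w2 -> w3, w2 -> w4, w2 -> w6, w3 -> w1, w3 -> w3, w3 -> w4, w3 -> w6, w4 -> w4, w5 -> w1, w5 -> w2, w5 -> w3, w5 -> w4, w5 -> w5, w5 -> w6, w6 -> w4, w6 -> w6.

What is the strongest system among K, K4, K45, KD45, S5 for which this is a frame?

K4

Transitive (axiom 4): yes — every two-step R-path is closed by a direct edge.
Euclidean (axiom 5): no — w1 R w4 and w1 R w6, but not w4 R w6.
Serial (axiom D): yes — every world has a successor (e.g. w1 R w1).
Reflexive (axiom T): yes — every world is R-related to itself.
So F validates K, K4; K45 would additionally require R to be Euclidean. The strongest is K4.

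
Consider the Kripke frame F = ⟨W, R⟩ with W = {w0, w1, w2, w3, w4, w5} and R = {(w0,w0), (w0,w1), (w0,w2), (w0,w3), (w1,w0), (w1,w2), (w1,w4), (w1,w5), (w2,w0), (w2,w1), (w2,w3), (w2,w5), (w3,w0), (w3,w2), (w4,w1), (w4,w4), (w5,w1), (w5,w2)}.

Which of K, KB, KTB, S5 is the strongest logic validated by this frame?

KB

Symmetric (axiom B): yes — every pair in R has its reverse in R.
Reflexive (axiom T): no — w1 is not related to itself.
Euclidean (axiom 5): no — w0 R w1 and w0 R w3, but not w1 R w3.
So F validates K, KB; KTB would additionally require R to be reflexive. The strongest is KB.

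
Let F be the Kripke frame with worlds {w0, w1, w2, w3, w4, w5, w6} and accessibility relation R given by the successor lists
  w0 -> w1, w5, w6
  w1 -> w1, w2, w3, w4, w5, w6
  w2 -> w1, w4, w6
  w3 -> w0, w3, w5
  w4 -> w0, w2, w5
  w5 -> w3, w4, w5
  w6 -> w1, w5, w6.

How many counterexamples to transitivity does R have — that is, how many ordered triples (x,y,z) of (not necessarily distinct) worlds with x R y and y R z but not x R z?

32

Enumerating: (w0,w1,w2), (w0,w1,w3), (w0,w1,w4), (w0,w5,w3), (w0,w5,w4), (w1,w3,w0), (w1,w4,w0), (w2,w1,w2), (w2,w1,w3), (w2,w1,w5), (w2,w4,w0), (w2,w4,w2), … and 20 more.
Total: 32.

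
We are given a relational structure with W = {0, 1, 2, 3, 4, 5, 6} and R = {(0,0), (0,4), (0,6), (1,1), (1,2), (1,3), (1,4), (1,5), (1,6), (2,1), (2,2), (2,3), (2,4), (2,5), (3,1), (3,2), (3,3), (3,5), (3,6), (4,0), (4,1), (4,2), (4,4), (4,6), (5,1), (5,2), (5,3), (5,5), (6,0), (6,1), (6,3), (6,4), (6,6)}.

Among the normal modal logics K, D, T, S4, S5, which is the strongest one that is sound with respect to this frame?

Serial (axiom D): yes — every world has a successor (e.g. 0 R 0).
Reflexive (axiom T): yes — every world is R-related to itself.
Transitive (axiom 4): no — 0 R 4 and 4 R 1, but not 0 R 1.
Euclidean (axiom 5): no — 1 R 2 and 1 R 6, but not 2 R 6.
So F validates K, D, T; S4 would additionally require R to be transitive. The strongest is T.

T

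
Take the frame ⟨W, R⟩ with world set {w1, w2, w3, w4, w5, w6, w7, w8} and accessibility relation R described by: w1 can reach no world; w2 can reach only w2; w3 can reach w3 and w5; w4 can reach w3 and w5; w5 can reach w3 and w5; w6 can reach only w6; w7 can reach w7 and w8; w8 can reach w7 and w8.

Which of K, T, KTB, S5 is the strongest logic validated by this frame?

K

Reflexive (axiom T): no — w1 is not related to itself.
Symmetric (axiom B): no — w4 R w3 but not w3 R w4.
Euclidean (axiom 5): yes — any two successors of a common world are R-related.
So F validates K; T would additionally require R to be reflexive. The strongest is K.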